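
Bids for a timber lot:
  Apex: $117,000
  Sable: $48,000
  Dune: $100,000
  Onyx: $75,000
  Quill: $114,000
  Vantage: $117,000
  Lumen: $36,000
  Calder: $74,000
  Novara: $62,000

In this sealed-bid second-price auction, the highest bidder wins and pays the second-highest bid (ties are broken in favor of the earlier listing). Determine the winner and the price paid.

Apex pays $117,000

Sealed-bid second-price auction: the highest bidder wins and pays the second-highest bid.
Bids in order: 117,000 (Apex) > 117,000 (Vantage) > 114,000 (Quill) > 100,000 (Dune) > 75,000 (Onyx) > 74,000 (Calder) > …
Tie at $117,000 → Apex wins by tie-break.
Apex is highest; pays the second-highest bid, $117,000.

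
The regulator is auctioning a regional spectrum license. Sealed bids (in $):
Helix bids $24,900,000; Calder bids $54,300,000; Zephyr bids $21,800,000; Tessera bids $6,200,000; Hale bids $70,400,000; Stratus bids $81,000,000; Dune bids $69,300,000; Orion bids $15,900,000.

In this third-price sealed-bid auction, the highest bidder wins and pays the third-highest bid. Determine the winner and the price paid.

Third-price sealed-bid auction: the highest bidder wins and pays the third-highest bid.
Bids in order: 81,000,000 (Stratus) > 70,400,000 (Hale) > 69,300,000 (Dune) > 54,300,000 (Calder) > 24,900,000 (Helix) > 21,800,000 (Zephyr) > …
Stratus is highest; pays the third-highest bid, $69,300,000.

Stratus pays $69,300,000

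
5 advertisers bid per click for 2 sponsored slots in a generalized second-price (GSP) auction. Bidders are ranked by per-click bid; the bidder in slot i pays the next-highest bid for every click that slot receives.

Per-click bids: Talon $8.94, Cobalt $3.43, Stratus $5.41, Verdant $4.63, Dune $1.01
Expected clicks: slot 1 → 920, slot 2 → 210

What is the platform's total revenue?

Per-click bids in order: $8.94 (Talon) > $5.41 (Stratus) > $4.63 (Verdant) > …
Slot 1: Talon pays $5.41 × 920 = $4977.20
Slot 2: Stratus pays $4.63 × 210 = $972.30
Total = $5949.50

Total revenue: $5949.50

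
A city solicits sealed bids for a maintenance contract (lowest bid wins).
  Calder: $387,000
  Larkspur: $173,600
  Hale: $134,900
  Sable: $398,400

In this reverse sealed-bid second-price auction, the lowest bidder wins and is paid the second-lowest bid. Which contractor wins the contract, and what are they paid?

Bids ranked: 134,900 (Hale) < 173,600 (Larkspur) < 387,000 (Calder) < 398,400 (Sable)
Hale wins with the lowest bid; price is set by the runner-up at $173,600.

Hale is paid $173,600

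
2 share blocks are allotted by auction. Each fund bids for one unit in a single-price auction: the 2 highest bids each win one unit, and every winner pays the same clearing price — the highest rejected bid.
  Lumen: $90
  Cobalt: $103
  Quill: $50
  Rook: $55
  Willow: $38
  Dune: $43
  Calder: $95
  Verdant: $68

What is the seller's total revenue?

Total revenue: $180

Bids ranked high→low: 103 (Cobalt), 95 (Calder), 90 (Lumen), 68 (Verdant), …
Winners (2 units): Cobalt, Calder.
Clearing price = highest rejected bid = $90.
Total revenue = 2 × $90 = $180.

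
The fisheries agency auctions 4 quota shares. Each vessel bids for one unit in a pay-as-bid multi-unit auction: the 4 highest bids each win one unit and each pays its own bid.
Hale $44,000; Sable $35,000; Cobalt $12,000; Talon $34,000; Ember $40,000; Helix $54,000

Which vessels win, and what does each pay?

Sorting: 54,000 (Helix), 44,000 (Hale), 40,000 (Ember), 35,000 (Sable), 34,000 (Talon), 12,000 (Cobalt)
Winners (4 units): Helix, Hale, Ember, Sable.
Each winner pays its own bid: Helix $54,000, Hale $44,000, Ember $40,000, Sable $35,000.

Helix $54,000, Hale $44,000, Ember $40,000, Sable $35,000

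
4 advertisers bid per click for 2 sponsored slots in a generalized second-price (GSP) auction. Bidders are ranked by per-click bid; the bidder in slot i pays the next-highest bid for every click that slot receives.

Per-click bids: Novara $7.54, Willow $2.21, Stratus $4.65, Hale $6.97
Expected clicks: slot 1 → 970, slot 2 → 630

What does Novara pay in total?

Novara pays $6760.90

Ranked by bid: $7.54 (Novara) > $6.97 (Hale) > $4.65 (Stratus) > …
Novara holds slot 1 → pays next bid $6.97 × 970 clicks = $6760.90.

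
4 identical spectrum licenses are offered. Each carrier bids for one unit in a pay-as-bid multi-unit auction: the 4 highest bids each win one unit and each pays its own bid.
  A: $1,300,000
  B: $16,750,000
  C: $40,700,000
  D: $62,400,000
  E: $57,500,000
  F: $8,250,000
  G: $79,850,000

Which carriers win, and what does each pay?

Bids ranked high→low: 79,850,000 (G), 62,400,000 (D), 57,500,000 (E), 40,700,000 (C), 16,750,000 (B), 8,250,000 (F), …
The 4 highest are G, D, E, C.
Each winner pays its own bid: G $79,850,000, D $62,400,000, E $57,500,000, C $40,700,000.

G $79,850,000, D $62,400,000, E $57,500,000, C $40,700,000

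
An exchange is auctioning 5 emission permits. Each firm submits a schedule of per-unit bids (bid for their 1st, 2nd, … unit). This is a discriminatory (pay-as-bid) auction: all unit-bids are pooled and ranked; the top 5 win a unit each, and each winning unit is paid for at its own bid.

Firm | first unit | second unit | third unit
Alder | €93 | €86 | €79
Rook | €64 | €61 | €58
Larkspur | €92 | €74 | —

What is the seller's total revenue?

Pooled unit-bids ranked (top 5): 93 (Alder-1), 92 (Larkspur-1), 86 (Alder-2), 79 (Alder-3), 74 (Larkspur-2)
Next rejected bid: €64 (not a price — pay-as-bid).
Each winning unit pays its own bid.
Revenue = 93 + 92 + 86 + 79 + 74 = €424.

Total revenue: €424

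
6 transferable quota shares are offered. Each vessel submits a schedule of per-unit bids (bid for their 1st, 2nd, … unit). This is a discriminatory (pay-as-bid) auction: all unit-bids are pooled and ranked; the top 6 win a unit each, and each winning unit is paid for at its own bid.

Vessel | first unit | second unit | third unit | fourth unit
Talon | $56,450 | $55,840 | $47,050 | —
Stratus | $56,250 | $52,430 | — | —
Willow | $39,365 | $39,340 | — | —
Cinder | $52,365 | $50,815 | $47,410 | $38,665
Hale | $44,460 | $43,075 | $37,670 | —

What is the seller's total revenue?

All unit-bids, highest first — top 6: 56,450 (Talon-1), 56,250 (Stratus-1), 55,840 (Talon-2), 52,430 (Stratus-2), 52,365 (Cinder-1), 50,815 (Cinder-2)
Next rejected bid: $47,410 (not a price — pay-as-bid).
Each winning unit pays its own bid.
Revenue = 56,450 + 56,250 + 55,840 + 52,430 + 52,365 + 50,815 = $324,150.

Total revenue: $324,150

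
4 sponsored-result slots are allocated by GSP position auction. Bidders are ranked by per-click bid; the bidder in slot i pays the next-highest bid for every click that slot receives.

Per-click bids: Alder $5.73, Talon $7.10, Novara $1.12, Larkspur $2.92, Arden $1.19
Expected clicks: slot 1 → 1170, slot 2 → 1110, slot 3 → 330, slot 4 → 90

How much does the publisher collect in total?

Ranked by bid: $7.10 (Talon) > $5.73 (Alder) > $2.92 (Larkspur) > $1.19 (Arden) > $1.12 (Novara)
Slot 1: Talon pays $5.73 × 1170 = $6704.10
Slot 2: Alder pays $2.92 × 1110 = $3241.20
Slot 3: Larkspur pays $1.19 × 330 = $392.70
Slot 4: Arden pays $1.12 × 90 = $100.80
Total = $10438.80

Total revenue: $10438.80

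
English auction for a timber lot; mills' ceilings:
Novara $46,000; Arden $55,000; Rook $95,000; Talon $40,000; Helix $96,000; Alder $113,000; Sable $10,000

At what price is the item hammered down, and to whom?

Rule: the price rises until one bidder remains; the winner pays the price at which the last rival dropped out.
Limits ranked: 113,000 (Alder) > 96,000 (Helix) > 95,000 (Rook) > 55,000 (Arden) > 46,000 (Novara) > 40,000 (Talon) > …
Once the price passes $96,000, only Alder is left; the hammer falls at Helix's limit of $96,000.

Alder wins at $96,000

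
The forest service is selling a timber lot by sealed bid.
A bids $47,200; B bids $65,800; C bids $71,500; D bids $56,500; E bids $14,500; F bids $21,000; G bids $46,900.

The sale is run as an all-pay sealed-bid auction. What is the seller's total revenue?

Total revenue: $323,400

All-pay sealed-bid auction: the highest bidder wins the item, but every bidder pays their own bid.
Sorting bids: 71,500 (C) > 65,800 (B) > 56,500 (D) > 47,200 (A) > 46,900 (G) > 21,000 (F) > …
C wins with the top bid; all bids are sunk regardless.
Every bidder forfeits their bid regardless of winning.
Revenue = 47,200 + 65,800 + 71,500 + 56,500 + 14,500 + 21,000 + 46,900 = $323,400.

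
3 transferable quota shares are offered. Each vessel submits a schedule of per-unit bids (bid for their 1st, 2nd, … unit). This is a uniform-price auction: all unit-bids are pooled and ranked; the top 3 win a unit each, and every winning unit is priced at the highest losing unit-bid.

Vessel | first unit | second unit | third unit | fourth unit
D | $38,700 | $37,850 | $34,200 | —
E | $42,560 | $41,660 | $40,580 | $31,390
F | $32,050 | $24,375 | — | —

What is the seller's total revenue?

Merging the schedules and taking the best 3: 42,560 (E-1), 41,660 (E-2), 40,580 (E-3)
First bid not allocated: $38,700.
Allocation: E 3. Every unit priced at $38,700.
Revenue = 3 × 38,700 = $116,100.

Total revenue: $116,100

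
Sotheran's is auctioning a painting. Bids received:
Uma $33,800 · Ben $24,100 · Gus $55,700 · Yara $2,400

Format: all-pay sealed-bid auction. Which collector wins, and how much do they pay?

Sorting bids: 55,700 (Gus) > 33,800 (Uma) > 24,100 (Ben) > 2,400 (Yara)
Gus wins with the top bid; all bids are sunk regardless.

Gus pays $55,700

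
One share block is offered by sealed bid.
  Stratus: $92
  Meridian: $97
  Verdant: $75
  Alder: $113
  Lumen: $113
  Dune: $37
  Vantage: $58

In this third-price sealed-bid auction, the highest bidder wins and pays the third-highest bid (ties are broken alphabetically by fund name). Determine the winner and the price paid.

Bids ranked: 113 (Alder) > 113 (Lumen) > 97 (Meridian) > 92 (Stratus) > 75 (Verdant) > 58 (Vantage) > …
Tie at $113 → Alder wins by tie-break.
Alder is highest; pays the third-highest bid, $97.

Alder pays $97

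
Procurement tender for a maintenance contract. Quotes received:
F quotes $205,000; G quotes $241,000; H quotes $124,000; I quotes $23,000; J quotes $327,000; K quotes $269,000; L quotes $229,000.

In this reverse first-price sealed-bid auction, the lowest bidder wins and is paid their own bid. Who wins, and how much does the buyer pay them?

Bids in order: 23,000 (I) < 124,000 (H) < 205,000 (F) < 229,000 (L) < 241,000 (G) < 269,000 (K) < …
First-price: I is paid what they bid, $23,000.

I is paid $23,000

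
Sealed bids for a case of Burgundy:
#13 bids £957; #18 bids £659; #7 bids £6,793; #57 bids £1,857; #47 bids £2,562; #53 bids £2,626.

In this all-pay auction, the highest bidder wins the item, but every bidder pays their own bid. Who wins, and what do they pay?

#7 pays £6,793

Bids in order: 6,793 (#7) > 2,626 (#53) > 2,562 (#47) > 1,857 (#57) > 957 (#13) > 659 (#18)
#7 wins with the top bid; all bids are sunk regardless.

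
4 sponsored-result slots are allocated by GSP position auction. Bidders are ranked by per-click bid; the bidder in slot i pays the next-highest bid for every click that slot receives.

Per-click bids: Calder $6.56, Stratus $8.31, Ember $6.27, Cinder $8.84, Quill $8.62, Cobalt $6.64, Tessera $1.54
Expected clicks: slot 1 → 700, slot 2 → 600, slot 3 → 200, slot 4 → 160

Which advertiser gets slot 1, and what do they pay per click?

Cinder; $8.62 per click

Sorting advertisers: $8.84 (Cinder) > $8.62 (Quill) > $8.31 (Stratus) > $6.64 (Cobalt) > $6.56 (Calder) > …
Slot 1 goes to the first-ranked bidder, Cinder, who pays the next bid down: $8.62/click.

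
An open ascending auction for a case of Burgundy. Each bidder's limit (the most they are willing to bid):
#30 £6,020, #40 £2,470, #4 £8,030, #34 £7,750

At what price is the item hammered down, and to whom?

Rule: the price rises until one bidder remains; the winner pays the price at which the last rival dropped out.
Sorting limits: 8,030 (#4) > 7,750 (#34) > 6,020 (#30) > 2,470 (#40)
#34 is the last rival to drop out, at £7,750; #4 remains and wins at that price.

#4 wins at £7,750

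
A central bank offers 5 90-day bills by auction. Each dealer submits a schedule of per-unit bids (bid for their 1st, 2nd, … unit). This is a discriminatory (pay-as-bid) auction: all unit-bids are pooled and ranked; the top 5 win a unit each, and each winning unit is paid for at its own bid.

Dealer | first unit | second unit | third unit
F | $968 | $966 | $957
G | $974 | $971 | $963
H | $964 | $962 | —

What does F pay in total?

F pays $1,934

Pooled unit-bids ranked (top 5): 974 (G-1), 971 (G-2), 968 (F-1), 966 (F-2), 964 (H-1)
Next rejected bid: $963 (not a price — pay-as-bid).
F's winning unit-bids: 968 + 966 = $1,934.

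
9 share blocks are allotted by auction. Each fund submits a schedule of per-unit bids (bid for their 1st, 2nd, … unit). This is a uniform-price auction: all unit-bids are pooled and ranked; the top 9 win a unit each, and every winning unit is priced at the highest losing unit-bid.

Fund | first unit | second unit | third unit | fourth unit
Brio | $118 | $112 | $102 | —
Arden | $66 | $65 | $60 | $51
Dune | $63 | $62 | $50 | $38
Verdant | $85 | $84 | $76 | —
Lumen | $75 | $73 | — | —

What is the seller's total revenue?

Total revenue: $585

Merging the schedules and taking the best 9: 118 (Brio-1), 112 (Brio-2), 102 (Brio-3), 85 (Verdant-1), 84 (Verdant-2), 76 (Verdant-3), 75 (Lumen-1), 73 (Lumen-2), 66 (Arden-1)
First bid not allocated: $65.
Allocation: Arden 1, Brio 3, Lumen 2, Verdant 3. Every unit priced at $65.
Revenue = 9 × 65 = $585.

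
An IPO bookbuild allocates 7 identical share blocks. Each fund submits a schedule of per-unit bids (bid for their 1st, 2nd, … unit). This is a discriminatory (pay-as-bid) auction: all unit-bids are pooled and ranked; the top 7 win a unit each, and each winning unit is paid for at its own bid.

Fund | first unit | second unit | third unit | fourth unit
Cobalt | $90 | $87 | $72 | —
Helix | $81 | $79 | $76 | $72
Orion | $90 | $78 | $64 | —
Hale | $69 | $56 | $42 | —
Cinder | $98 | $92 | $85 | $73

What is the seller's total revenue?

Total revenue: $623

Merging the schedules and taking the best 7: 98 (Cinder-1), 92 (Cinder-2), 90 (Cobalt-1), 90 (Orion-1), 87 (Cobalt-2), 85 (Cinder-3), 81 (Helix-1)
Next rejected bid: $79 (not a price — pay-as-bid).
Each winning unit pays its own bid.
Revenue = 98 + 92 + 90 + 90 + 87 + 85 + 81 = $623.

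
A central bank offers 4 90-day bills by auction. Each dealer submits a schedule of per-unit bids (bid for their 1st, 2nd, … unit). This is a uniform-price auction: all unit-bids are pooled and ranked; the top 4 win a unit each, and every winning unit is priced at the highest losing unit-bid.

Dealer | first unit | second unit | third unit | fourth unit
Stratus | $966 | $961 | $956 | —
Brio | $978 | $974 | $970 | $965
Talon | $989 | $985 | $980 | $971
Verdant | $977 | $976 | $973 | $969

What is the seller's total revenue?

Merging the schedules and taking the best 4: 989 (Talon-1), 985 (Talon-2), 980 (Talon-3), 978 (Brio-1)
Highest rejected unit-bid = $977.
Allocation: Brio 1, Talon 3. Every unit priced at $977.
Revenue = 4 × 977 = $3,908.

Total revenue: $3,908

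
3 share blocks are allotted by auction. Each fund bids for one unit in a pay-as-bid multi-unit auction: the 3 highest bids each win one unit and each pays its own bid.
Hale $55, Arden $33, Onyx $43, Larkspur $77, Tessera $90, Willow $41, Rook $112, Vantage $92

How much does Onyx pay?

Onyx pays $0

Bids ranked high→low: 112 (Rook), 92 (Vantage), 90 (Tessera), 77 (Larkspur), 55 (Hale), …
The 3 highest are Rook, Vantage, Tessera.
Onyx does not win → $0.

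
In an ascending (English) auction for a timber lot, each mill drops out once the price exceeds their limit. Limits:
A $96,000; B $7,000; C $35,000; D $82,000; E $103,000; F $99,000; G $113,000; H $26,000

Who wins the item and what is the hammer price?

G wins at $103,000

Limits ranked: 113,000 (G) > 103,000 (E) > 99,000 (F) > 96,000 (A) > 82,000 (D) > 35,000 (C) > …
Bidding ends when E exits at $103,000; G takes it.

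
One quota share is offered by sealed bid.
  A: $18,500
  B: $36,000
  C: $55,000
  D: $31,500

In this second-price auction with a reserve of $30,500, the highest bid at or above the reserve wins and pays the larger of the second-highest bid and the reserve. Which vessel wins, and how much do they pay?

C pays $36,000

Sorting bids: 55,000 (C) > 36,000 (B) > 31,500 (D) > 18,500 (A)
Highest eligible bid: C at $55,000.
max(second-highest $36,000, reserve $30,500) = $36,000; the reserve does not bind.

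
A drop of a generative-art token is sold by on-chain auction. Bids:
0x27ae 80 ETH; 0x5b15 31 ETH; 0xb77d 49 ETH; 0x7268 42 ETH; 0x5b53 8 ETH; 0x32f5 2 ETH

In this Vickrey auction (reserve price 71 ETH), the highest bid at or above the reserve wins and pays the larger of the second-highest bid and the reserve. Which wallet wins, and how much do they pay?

0x27ae pays 71 ETH

Rule: the highest bid at or above the reserve wins and pays the larger of the second-highest bid and the reserve.
Bids in order: 80 (0x27ae) > 49 (0xb77d) > 42 (0x7268) > 31 (0x5b15) > 8 (0x5b53) > 2 (0x32f5)
Highest eligible bid: 0x27ae at 80 ETH.
max(second-highest 49 ETH, reserve 71 ETH) = 71 ETH.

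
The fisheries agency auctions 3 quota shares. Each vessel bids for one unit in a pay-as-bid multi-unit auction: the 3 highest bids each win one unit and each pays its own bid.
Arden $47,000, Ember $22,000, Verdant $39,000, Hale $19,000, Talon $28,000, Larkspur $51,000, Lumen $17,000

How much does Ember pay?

Bids ranked high→low: 51,000 (Larkspur), 47,000 (Arden), 39,000 (Verdant), 28,000 (Talon), 22,000 (Ember), …
The 3 highest are Larkspur, Arden, Verdant.
Ember does not win → $0.

Ember pays $0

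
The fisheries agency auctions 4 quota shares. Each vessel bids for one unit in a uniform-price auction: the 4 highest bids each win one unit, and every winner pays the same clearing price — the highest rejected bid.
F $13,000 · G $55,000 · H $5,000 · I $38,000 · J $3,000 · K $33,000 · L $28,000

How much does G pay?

Bids ranked high→low: 55,000 (G), 38,000 (I), 33,000 (K), 28,000 (L), 13,000 (F), 5,000 (H), …
The 4 highest are G, I, K, L.
Highest unsuccessful bid: $13,000 → clearing price.
G wins → pays $13,000.

G pays $13,000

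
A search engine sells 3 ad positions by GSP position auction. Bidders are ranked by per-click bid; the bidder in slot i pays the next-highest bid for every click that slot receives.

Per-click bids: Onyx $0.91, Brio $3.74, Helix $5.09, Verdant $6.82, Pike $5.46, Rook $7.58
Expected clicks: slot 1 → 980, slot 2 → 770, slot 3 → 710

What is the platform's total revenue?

Total revenue: $14501.70

Ranked by bid: $7.58 (Rook) > $6.82 (Verdant) > $5.46 (Pike) > $5.09 (Helix) > …
Slot 1: Rook pays $6.82 × 980 = $6683.60
Slot 2: Verdant pays $5.46 × 770 = $4204.20
Slot 3: Pike pays $5.09 × 710 = $3613.90
Total = $14501.70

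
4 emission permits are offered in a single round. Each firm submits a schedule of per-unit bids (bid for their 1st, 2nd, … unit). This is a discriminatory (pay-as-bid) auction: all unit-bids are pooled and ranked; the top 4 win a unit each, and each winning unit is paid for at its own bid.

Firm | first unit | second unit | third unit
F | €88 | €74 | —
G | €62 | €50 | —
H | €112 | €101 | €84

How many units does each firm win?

F 1, H 3

Pooled unit-bids ranked (top 4): 112 (H-1), 101 (H-2), 88 (F-1), 84 (H-3)
Next rejected bid: €74 (not a price — pay-as-bid).
Allocation: F 1, H 3.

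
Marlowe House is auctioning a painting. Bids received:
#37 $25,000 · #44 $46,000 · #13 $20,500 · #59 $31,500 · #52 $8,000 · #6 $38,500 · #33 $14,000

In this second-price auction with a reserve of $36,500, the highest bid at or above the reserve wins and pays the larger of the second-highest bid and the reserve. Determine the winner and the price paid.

Bids ranked: 46,000 (#44) > 38,500 (#6) > 31,500 (#59) > 25,000 (#37) > 20,500 (#13) > 14,000 (#33) > …
#44 has the top bid at or above the reserve ($46,000).
Second-highest bid $38,500 exceeds the reserve $36,500 → payment $38,500.

#44 pays $38,500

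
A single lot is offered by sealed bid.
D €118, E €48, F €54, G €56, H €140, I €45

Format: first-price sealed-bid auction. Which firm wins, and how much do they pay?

H pays €140

Sorting bids: 140 (H) > 118 (D) > 56 (G) > 54 (F) > 48 (E) > 45 (I)
First-price: H pays what they bid, €140.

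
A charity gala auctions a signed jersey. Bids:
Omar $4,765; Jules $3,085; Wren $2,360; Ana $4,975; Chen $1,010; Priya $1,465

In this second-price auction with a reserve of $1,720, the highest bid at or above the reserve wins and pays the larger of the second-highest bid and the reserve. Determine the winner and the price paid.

Rule: the highest bid at or above the reserve wins and pays the larger of the second-highest bid and the reserve.
Bids in order: 4,975 (Ana) > 4,765 (Omar) > 3,085 (Jules) > 2,360 (Wren) > 1,465 (Priya) > 1,010 (Chen)
Ana has the top bid at or above the reserve ($4,975).
Second-highest bid $4,765 exceeds the reserve $1,720 → payment $4,765.

Ana pays $4,765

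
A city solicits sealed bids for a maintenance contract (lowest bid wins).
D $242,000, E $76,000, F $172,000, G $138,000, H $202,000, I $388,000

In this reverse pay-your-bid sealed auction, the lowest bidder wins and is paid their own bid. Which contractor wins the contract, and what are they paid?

E is paid $76,000

Reverse pay-your-bid sealed auction: the lowest bidder wins and is paid their own bid.
Bids ranked: 76,000 (E) < 138,000 (G) < 172,000 (F) < 202,000 (H) < 242,000 (D) < 388,000 (I)
E is lowest → is paid own bid, $76,000.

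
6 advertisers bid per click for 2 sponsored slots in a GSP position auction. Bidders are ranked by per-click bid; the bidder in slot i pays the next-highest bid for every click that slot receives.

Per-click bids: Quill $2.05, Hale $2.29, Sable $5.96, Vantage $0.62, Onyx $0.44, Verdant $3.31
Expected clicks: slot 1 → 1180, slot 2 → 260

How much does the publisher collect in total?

Total revenue: $4501.20

Ranked by bid: $5.96 (Sable) > $3.31 (Verdant) > $2.29 (Hale) > …
Slot 1: Sable pays $3.31 × 1180 = $3905.80
Slot 2: Verdant pays $2.29 × 260 = $595.40
Total = $4501.20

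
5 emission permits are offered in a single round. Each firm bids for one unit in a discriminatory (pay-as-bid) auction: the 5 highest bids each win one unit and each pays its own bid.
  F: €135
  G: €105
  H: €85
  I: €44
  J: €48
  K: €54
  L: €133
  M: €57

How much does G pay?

Bids ranked high→low: 135 (F), 133 (L), 105 (G), 85 (H), 57 (M), 54 (K), 48 (J), …
Winners (5 units): F, L, G, H, M.
G wins → own bid €105.

G pays €105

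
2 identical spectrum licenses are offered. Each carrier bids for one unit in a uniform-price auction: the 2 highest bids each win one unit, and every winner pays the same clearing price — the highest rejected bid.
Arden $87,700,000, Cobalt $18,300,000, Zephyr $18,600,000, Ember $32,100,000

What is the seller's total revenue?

Total revenue: $37,200,000

Sorting: 87,700,000 (Arden), 32,100,000 (Ember), 18,600,000 (Zephyr), 18,300,000 (Cobalt)
The 2 highest are Arden, Ember.
First losing bid is Zephyr's $18,600,000, which sets the uniform price.
Total revenue = 2 × $18,600,000 = $37,200,000.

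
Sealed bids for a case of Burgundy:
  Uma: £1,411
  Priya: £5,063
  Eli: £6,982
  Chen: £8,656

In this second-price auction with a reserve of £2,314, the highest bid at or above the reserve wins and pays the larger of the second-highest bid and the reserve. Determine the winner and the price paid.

Rule: the highest bid at or above the reserve wins and pays the larger of the second-highest bid and the reserve.
Bids ranked: 8,656 (Chen) > 6,982 (Eli) > 5,063 (Priya) > 1,411 (Uma)
Chen has the top bid at or above the reserve (£8,656).
Second-highest bid £6,982 exceeds the reserve £2,314 → payment £6,982.

Chen pays £6,982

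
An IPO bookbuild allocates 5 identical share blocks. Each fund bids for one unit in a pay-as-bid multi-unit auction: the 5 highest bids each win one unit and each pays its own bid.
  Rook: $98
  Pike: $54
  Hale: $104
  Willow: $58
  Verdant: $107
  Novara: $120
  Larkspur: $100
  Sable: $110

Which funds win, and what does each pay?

Novara $120, Sable $110, Verdant $107, Hale $104, Larkspur $100

Ordering the bids: 120 (Novara), 110 (Sable), 107 (Verdant), 104 (Hale), 100 (Larkspur), 98 (Rook), 58 (Willow), …
The 5 highest are Novara, Sable, Verdant, Hale, Larkspur.
Each winner pays its own bid: Novara $120, Sable $110, Verdant $107, Hale $104, Larkspur $100.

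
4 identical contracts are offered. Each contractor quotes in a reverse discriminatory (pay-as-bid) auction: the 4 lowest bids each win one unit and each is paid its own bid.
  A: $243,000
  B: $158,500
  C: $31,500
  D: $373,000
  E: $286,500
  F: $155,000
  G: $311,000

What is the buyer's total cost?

Total cost: $588,000

Sorting: 31,500 (C), 155,000 (F), 158,500 (B), 243,000 (A), 286,500 (E), 311,000 (G), …
Lowest 4: C, F, B, A.
Total cost = 31,500 + 155,000 + 158,500 + 243,000 = $588,000.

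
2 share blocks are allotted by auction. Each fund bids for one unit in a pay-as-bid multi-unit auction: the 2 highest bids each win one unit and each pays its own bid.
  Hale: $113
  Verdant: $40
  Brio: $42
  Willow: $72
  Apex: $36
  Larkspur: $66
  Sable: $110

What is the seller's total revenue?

Ordering the bids: 113 (Hale), 110 (Sable), 72 (Willow), 66 (Larkspur), …
Winners (2 units): Hale, Sable.
Total revenue = 113 + 110 = $223.

Total revenue: $223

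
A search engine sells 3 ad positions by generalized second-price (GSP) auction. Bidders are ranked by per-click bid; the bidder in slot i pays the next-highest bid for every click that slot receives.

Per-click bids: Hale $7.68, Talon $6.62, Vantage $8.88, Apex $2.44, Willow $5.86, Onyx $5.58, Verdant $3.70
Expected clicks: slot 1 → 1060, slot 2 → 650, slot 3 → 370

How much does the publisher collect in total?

Total revenue: $14612.00

Ranked by bid: $8.88 (Vantage) > $7.68 (Hale) > $6.62 (Talon) > $5.86 (Willow) > …
Slot 1: Vantage pays $7.68 × 1060 = $8140.80
Slot 2: Hale pays $6.62 × 650 = $4303.00
Slot 3: Talon pays $5.86 × 370 = $2168.20
Total = $14612.00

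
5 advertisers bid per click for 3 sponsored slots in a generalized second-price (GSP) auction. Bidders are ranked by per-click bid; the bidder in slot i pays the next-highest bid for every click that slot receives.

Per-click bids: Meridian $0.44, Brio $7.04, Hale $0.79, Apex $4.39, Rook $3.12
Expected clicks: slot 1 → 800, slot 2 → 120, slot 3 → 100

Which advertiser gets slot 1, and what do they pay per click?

Ranked by bid: $7.04 (Brio) > $4.39 (Apex) > $3.12 (Rook) > $0.79 (Hale) > …
Slot 1 goes to the first-ranked bidder, Brio, who pays the next bid down: $4.39/click.

Brio; $4.39 per click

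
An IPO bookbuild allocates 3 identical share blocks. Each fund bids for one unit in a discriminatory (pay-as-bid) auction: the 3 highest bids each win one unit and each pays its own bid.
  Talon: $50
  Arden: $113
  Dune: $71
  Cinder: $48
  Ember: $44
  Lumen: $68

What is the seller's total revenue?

Bids ranked high→low: 113 (Arden), 71 (Dune), 68 (Lumen), 50 (Talon), 48 (Cinder), …
Winners (3 units): Arden, Dune, Lumen.
Total revenue = 113 + 71 + 68 = $252.

Total revenue: $252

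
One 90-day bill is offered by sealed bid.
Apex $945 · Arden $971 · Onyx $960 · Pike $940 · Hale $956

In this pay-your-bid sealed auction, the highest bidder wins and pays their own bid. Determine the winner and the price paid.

Sorting bids: 971 (Arden) > 960 (Onyx) > 956 (Hale) > 945 (Apex) > 940 (Pike)
Arden has the highest bid and pays exactly that: $971.

Arden pays $971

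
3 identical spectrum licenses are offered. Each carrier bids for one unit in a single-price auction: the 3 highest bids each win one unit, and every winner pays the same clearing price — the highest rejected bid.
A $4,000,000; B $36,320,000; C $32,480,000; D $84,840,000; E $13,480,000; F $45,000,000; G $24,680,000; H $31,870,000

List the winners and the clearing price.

Sorting: 84,840,000 (D), 45,000,000 (F), 36,320,000 (B), 32,480,000 (C), 31,870,000 (H), …
The 3 highest are D, F, B.
Clearing price = highest rejected bid = $32,480,000.

D, F, B; each pays $32,480,000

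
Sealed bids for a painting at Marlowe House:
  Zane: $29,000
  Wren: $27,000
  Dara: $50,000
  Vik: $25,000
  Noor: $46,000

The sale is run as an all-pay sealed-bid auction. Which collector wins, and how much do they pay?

Sorting bids: 50,000 (Dara) > 46,000 (Noor) > 29,000 (Zane) > 27,000 (Wren) > 25,000 (Vik)
Dara wins with the top bid; all bids are sunk regardless.

Dara pays $50,000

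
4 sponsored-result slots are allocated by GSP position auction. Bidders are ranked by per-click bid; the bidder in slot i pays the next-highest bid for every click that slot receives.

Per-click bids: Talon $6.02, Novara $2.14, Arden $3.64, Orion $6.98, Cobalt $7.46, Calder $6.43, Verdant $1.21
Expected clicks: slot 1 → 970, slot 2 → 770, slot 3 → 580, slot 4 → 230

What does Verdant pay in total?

Per-click bids in order: $7.46 (Cobalt) > $6.98 (Orion) > $6.43 (Calder) > $6.02 (Talon) > $3.64 (Arden) > …
Verdant ranks below slot 4 → no slot, pays nothing.

Verdant pays $0.00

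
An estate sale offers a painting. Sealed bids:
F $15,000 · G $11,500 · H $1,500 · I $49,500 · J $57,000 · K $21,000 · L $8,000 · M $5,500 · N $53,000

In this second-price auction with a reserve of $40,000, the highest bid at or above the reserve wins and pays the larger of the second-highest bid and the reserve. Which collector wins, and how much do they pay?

J pays $53,000

Bids ranked: 57,000 (J) > 53,000 (N) > 49,500 (I) > 21,000 (K) > 15,000 (F) > 11,500 (G) > …
J has the top bid at or above the reserve ($57,000).
Second-highest bid $53,000 exceeds the reserve $40,000 → payment $53,000.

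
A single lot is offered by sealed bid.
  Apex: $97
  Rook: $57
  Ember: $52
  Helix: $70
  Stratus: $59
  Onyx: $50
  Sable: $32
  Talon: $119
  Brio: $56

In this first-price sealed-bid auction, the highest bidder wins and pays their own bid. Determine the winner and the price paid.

Bids in order: 119 (Talon) > 97 (Apex) > 70 (Helix) > 59 (Stratus) > 57 (Rook) > 56 (Brio) > …
First-price: Talon pays what they bid, $119.

Talon pays $119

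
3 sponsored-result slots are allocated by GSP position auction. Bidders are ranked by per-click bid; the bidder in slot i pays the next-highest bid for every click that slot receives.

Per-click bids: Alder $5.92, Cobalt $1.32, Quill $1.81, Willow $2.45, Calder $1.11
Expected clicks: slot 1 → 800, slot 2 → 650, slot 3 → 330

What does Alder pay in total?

Ranked by bid: $5.92 (Alder) > $2.45 (Willow) > $1.81 (Quill) > $1.32 (Cobalt) > …
Alder holds slot 1 → pays next bid $2.45 × 800 clicks = $1960.00.

Alder pays $1960.00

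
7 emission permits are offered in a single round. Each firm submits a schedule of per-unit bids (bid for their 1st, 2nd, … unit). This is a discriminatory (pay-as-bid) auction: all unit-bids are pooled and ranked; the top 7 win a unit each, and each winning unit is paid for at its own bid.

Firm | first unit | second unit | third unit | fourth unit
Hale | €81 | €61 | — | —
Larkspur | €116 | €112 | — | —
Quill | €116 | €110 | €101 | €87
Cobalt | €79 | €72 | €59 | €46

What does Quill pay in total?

Quill pays €414

Merging the schedules and taking the best 7: 116 (Larkspur-1), 116 (Quill-1), 112 (Larkspur-2), 110 (Quill-2), 101 (Quill-3), 87 (Quill-4), 81 (Hale-1)
Next rejected bid: €79 (not a price — pay-as-bid).
Quill's winning unit-bids: 116 + 110 + 101 + 87 = €414.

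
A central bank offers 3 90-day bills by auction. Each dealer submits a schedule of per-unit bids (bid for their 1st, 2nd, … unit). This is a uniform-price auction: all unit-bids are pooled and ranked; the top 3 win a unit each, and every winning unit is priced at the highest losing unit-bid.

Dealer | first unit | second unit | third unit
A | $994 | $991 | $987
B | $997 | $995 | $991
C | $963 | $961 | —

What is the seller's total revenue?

Total revenue: $2,973

Pooled unit-bids ranked (top 3): 997 (B-1), 995 (B-2), 994 (A-1)
The (k+1)-th unit-bid is $991.
Allocation: A 1, B 2. Every unit priced at $991.
Revenue = 3 × 991 = $2,973.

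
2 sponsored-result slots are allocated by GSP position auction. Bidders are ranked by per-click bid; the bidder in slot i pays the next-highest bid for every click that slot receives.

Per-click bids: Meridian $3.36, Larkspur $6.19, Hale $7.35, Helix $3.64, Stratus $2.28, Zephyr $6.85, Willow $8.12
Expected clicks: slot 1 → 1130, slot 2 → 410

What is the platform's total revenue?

Sorting advertisers: $8.12 (Willow) > $7.35 (Hale) > $6.85 (Zephyr) > …
Slot 1: Willow pays $7.35 × 1130 = $8305.50
Slot 2: Hale pays $6.85 × 410 = $2808.50
Total = $11114.00

Total revenue: $11114.00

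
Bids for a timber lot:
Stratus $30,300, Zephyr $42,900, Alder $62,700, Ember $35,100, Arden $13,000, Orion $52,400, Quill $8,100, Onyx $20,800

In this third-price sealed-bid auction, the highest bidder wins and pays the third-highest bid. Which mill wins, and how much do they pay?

Bids ranked: 62,700 (Alder) > 52,400 (Orion) > 42,900 (Zephyr) > 35,100 (Ember) > 30,300 (Stratus) > 20,800 (Onyx) > …
Alder is highest; pays the third-highest bid, $42,900.

Alder pays $42,900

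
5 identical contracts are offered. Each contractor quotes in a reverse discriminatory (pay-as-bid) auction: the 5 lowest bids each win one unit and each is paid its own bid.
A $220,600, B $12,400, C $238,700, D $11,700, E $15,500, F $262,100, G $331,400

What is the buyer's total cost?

Sorting: 11,700 (D), 12,400 (B), 15,500 (E), 220,600 (A), 238,700 (C), 262,100 (F), 331,400 (G)
The 5 lowest are D, B, E, A, C.
Total cost = 11,700 + 12,400 + 15,500 + 220,600 + 238,700 = $498,900.

Total cost: $498,900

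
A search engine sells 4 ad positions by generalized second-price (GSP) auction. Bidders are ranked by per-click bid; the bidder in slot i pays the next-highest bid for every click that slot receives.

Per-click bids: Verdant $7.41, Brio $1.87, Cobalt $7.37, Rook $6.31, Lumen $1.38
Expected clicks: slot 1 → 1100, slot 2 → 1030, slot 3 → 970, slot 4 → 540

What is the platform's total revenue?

Sorting advertisers: $7.41 (Verdant) > $7.37 (Cobalt) > $6.31 (Rook) > $1.87 (Brio) > $1.38 (Lumen)
Slot 1: Verdant pays $7.37 × 1100 = $8107.00
Slot 2: Cobalt pays $6.31 × 1030 = $6499.30
Slot 3: Rook pays $1.87 × 970 = $1813.90
Slot 4: Brio pays $1.38 × 540 = $745.20
Total = $17165.40

Total revenue: $17165.40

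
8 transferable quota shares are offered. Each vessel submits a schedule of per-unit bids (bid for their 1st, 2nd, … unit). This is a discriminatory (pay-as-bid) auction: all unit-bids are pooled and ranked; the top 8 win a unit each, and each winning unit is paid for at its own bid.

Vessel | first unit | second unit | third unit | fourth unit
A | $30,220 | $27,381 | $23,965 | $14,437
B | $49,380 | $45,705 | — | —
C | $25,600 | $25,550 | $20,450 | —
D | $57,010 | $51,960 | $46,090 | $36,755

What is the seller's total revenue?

Merging the schedules and taking the best 8: 57,010 (D-1), 51,960 (D-2), 49,380 (B-1), 46,090 (D-3), 45,705 (B-2), 36,755 (D-4), 30,220 (A-1), 27,381 (A-2)
Next rejected bid: $25,600 (not a price — pay-as-bid).
Each winning unit pays its own bid.
Revenue = 57,010 + 51,960 + 49,380 + 46,090 + 45,705 + 36,755 + 30,220 + 27,381 = $344,501.

Total revenue: $344,501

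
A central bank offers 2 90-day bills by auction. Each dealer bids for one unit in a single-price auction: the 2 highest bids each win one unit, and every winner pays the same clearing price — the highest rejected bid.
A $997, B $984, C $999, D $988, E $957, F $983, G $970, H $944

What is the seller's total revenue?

Bids ranked high→low: 999 (C), 997 (A), 988 (D), 984 (B), …
Winners (2 units): C, A.
First losing bid is D's $988, which sets the uniform price.
Total revenue = 2 × $988 = $1,976.

Total revenue: $1,976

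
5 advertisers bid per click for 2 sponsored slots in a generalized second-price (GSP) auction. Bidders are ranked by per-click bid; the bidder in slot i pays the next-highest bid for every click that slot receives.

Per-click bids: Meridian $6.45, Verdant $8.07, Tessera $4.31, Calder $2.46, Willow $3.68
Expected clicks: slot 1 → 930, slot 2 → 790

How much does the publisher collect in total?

Sorting advertisers: $8.07 (Verdant) > $6.45 (Meridian) > $4.31 (Tessera) > …
Slot 1: Verdant pays $6.45 × 930 = $5998.50
Slot 2: Meridian pays $4.31 × 790 = $3404.90
Total = $9403.40

Total revenue: $9403.40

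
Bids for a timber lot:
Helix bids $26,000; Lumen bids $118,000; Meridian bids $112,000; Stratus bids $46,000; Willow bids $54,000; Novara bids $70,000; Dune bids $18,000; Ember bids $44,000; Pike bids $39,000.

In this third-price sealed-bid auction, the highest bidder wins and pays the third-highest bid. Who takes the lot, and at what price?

Lumen pays $70,000

Third-price sealed-bid auction: the highest bidder wins and pays the third-highest bid.
Sorting bids: 118,000 (Lumen) > 112,000 (Meridian) > 70,000 (Novara) > 54,000 (Willow) > 46,000 (Stratus) > 44,000 (Ember) > …
Lumen wins; payment is bid #3 in the ranking = $70,000.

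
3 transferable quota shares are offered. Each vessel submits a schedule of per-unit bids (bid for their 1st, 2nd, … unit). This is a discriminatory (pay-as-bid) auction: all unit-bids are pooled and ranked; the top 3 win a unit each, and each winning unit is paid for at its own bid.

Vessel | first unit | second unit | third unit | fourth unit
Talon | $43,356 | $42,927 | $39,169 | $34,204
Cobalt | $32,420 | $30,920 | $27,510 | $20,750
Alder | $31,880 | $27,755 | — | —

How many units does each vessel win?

Pooled unit-bids ranked (top 3): 43,356 (Talon-1), 42,927 (Talon-2), 39,169 (Talon-3)
Next rejected bid: $34,204 (not a price — pay-as-bid).
Allocation: Talon 3.

Talon 3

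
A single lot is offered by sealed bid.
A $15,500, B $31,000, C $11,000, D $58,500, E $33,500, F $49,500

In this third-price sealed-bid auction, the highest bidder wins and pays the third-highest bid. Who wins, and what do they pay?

D pays $33,500

Bids ranked: 58,500 (D) > 49,500 (F) > 33,500 (E) > 31,000 (B) > 15,500 (A) > 11,000 (C)
D is highest; pays the third-highest bid, $33,500.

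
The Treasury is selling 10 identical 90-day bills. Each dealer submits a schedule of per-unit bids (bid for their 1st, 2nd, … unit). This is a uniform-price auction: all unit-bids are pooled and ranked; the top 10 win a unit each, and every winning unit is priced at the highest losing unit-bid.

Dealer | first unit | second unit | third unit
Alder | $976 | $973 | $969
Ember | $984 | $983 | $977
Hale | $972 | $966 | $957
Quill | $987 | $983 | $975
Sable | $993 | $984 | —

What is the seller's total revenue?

All unit-bids, highest first — top 10: 993 (Sable-1), 987 (Quill-1), 984 (Ember-1), 984 (Sable-2), 983 (Ember-2), 983 (Quill-2), 977 (Ember-3), 976 (Alder-1), 975 (Quill-3), 973 (Alder-2)
The (k+1)-th unit-bid is $972.
Allocation: Alder 2, Ember 3, Quill 3, Sable 2. Every unit priced at $972.
Revenue = 10 × 972 = $9,720.

Total revenue: $9,720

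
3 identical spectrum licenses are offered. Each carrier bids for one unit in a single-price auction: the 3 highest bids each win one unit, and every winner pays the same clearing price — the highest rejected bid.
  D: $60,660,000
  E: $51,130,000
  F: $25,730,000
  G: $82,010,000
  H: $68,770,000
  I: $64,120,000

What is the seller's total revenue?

Ordering the bids: 82,010,000 (G), 68,770,000 (H), 64,120,000 (I), 60,660,000 (D), 51,130,000 (E), …
Top 3: G, H, I.
Clearing price = highest rejected bid = $60,660,000.
Total revenue = 3 × $60,660,000 = $181,980,000.

Total revenue: $181,980,000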